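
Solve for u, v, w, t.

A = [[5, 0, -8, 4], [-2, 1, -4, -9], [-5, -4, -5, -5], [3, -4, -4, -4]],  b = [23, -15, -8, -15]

(-1, 2, -2, 3)

Forward elimination on [A|b]:
R2 <- R2 - (-2/5)*R1:  [     0      1  -36/5  -37/5  -29/5 ]
R3 <- R3 - (-1)*R1:  [   0   -4  -13   -1   15 ]
R4 <- R4 - (3/5)*R1:  [      0      -4     4/5   -32/5  -144/5 ]
R3 <- R3 - (-4)*R2:  [      0       0  -209/5  -153/5   -41/5 ]
R4 <- R4 - (-4)*R2:  [   0    0  -28  -36  -52 ]
R4 <- R4 - (140/209)*R3:  [         0          0          0  -3240/209  -9720/209 ]
Row echelon form:
[ 5  0      -8          4  |         23 ]
[ 0  1   -36/5      -37/5  |      -29/5 ]
[ 0  0  -209/5     -153/5  |      -41/5 ]
[ 0  0       0  -3240/209  |  -9720/209 ]
Back-substitution:
t = (-9720/209) / (-3240/209) = 3
w = (-41/5 - (-153/5)*(3)) / (-209/5) = -2
v = (-29/5 - (-36/5)*(-2) - (-37/5)*(3)) / 1 = 2
u = (23 - (-8)*(-2) - (4)*(3)) / 5 = -1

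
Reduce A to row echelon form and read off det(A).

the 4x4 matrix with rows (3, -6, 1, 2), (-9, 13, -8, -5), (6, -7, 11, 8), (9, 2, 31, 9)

det(A) = 180

Forward elimination:
R2 <- R2 - (-3)*R1:  [  0  -5  -5   1 ]
R3 <- R3 - (2)*R1:  [ 0  5  9  4 ]
R4 <- R4 - (3)*R1:  [  0  20  28   3 ]
R3 <- R3 - (-1)*R2:  [ 0  0  4  5 ]
R4 <- R4 - (-4)*R2:  [ 0  0  8  7 ]
R4 <- R4 - (2)*R3:  [  0   0   0  -3 ]
Upper-triangular form:
[ 3  -6   1   2 ]
[ 0  -5  -5   1 ]
[ 0   0   4   5 ]
[ 0   0   0  -3 ]
det(A) = (-1)^0 * (3) * (-5) * (4) * (-3) = 180  (0 row swaps -> sign +1)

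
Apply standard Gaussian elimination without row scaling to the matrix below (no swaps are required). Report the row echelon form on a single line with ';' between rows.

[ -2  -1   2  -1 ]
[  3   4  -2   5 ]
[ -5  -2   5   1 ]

REF = [-2 -1 2 -1; 0 5/2 1 7/2; 0 0 -1/5 14/5]

Forward elimination:
R2 <- R2 - (-3/2)*R1:  [   0  5/2    1  7/2 ]
R3 <- R3 - (5/2)*R1:  [   0  1/2    0  7/2 ]
R3 <- R3 - (1/5)*R2:  [    0     0  -1/5  14/5 ]
Row echelon form:
[ -2   -1     2    -1 ]
[  0  5/2     1   7/2 ]
[  0    0  -1/5  14/5 ]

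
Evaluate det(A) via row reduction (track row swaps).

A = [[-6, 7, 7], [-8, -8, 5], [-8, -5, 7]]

det(A) = 130

Forward elimination:
R2 <- R2 - (4/3)*R1:  [     0  -52/3  -13/3 ]
R3 <- R3 - (4/3)*R1:  [     0  -43/3   -7/3 ]
R3 <- R3 - (43/52)*R2:  [   0    0  5/4 ]
Upper-triangular form:
[ -6      7      7 ]
[  0  -52/3  -13/3 ]
[  0      0    5/4 ]
det(A) = (-1)^0 * (-6) * (-52/3) * (5/4) = 130  (0 row swaps -> sign +1)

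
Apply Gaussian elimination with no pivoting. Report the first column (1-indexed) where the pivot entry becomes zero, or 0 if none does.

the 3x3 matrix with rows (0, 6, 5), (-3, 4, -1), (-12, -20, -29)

first zero-pivot column = 1

Naive forward elimination:
Pivot entry (1,1) is zero but row 2 has -3 in column 1 -> naive elimination stops; a row interchange (e.g. R1 <-> R2) would be required here.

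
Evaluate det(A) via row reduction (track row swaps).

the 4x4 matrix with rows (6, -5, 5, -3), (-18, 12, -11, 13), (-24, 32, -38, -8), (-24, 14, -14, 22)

Forward elimination:
R2 <- R2 - (-3)*R1:  [  0  -3   4   4 ]
R3 <- R3 - (-4)*R1:  [   0   12  -18  -20 ]
R4 <- R4 - (-4)*R1:  [  0  -6   6  10 ]
R3 <- R3 - (-4)*R2:  [  0   0  -2  -4 ]
R4 <- R4 - (2)*R2:  [  0   0  -2   2 ]
R4 <- R4 - (1)*R3:  [ 0  0  0  6 ]
Upper-triangular form:
[ 6  -5   5  -3 ]
[ 0  -3   4   4 ]
[ 0   0  -2  -4 ]
[ 0   0   0   6 ]
det(A) = (-1)^0 * (6) * (-3) * (-2) * (6) = 216  (0 row swaps -> sign +1)

det(A) = 216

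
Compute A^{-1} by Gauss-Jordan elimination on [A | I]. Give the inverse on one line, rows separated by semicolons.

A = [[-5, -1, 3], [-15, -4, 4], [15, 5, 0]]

inverse = [4 -3 -8/5; -12 9 5; 3 -2 -1]

Gauss-Jordan on [A | I]:
R1 <- (1/-5)*R1:  [    1   1/5  -3/5  |  -1/5     0     0 ]
R2 <- R2 - (-15)*R1:  [  0  -1  -5  |  -3   1   0 ]
R3 <- R3 - (15)*R1:  [ 0  2  9  |  3  0  1 ]
R2 <- (1/-1)*R2:  [  0   1   5  |   3  -1   0 ]
R1 <- R1 - (1/5)*R2:  [    1     0  -8/5  |  -4/5   1/5     0 ]
R3 <- R3 - (2)*R2:  [  0   0  -1  |  -3   2   1 ]
R3 <- (1/-1)*R3:  [  0   0   1  |   3  -2  -1 ]
R1 <- R1 - (-8/5)*R3:  [    1     0     0  |     4    -3  -8/5 ]
R2 <- R2 - (5)*R3:  [   0    1    0  |  -12    9    5 ]
Right block of [I | A^{-1}] is the inverse:
[   4  -3  -8/5 ]
[ -12   9     5 ]
[   3  -2    -1 ]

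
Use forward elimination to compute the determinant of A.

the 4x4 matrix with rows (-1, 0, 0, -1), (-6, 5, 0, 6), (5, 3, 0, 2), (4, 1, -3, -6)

Forward elimination:
R2 <- R2 - (6)*R1:  [  0   5   0  12 ]
R3 <- R3 - (-5)*R1:  [  0   3   0  -3 ]
R4 <- R4 - (-4)*R1:  [   0    1   -3  -10 ]
R3 <- R3 - (3/5)*R2:  [     0      0      0  -51/5 ]
R4 <- R4 - (1/5)*R2:  [     0      0     -3  -62/5 ]
R3 <-> R4   (pivot in column 3 was zero)
[ -1  0   0     -1 ]
[  0  5   0     12 ]
[  0  0  -3  -62/5 ]
[  0  0   0  -51/5 ]
Upper-triangular form:
[ -1  0   0     -1 ]
[  0  5   0     12 ]
[  0  0  -3  -62/5 ]
[  0  0   0  -51/5 ]
det(A) = (-1)^1 * (-1) * (5) * (-3) * (-51/5) = 153  (1 row swap -> sign -1)

det(A) = 153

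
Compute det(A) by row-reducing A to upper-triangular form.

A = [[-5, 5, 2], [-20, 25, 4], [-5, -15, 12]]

Forward elimination:
R2 <- R2 - (4)*R1:  [  0   5  -4 ]
R3 <- R3 - (1)*R1:  [   0  -20   10 ]
R3 <- R3 - (-4)*R2:  [  0   0  -6 ]
Upper-triangular form:
[ -5  5   2 ]
[  0  5  -4 ]
[  0  0  -6 ]
det(A) = (-1)^0 * (-5) * (5) * (-6) = 150  (0 row swaps -> sign +1)

det(A) = 150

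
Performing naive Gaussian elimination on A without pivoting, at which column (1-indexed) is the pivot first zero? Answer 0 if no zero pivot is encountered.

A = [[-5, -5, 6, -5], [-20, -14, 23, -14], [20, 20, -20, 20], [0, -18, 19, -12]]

Naive forward elimination:
R2 <- R2 - (4)*R1:  [  0   6  -1   6 ]
R3 <- R3 - (-4)*R1:  [ 0  0  4  0 ]
R4 <- R4 - (-3)*R2:  [  0   0  16   6 ]
R4 <- R4 - (4)*R3:  [ 0  0  0  6 ]
All pivots nonzero; naive elimination completes without hitting a zero pivot.

first zero-pivot column = 0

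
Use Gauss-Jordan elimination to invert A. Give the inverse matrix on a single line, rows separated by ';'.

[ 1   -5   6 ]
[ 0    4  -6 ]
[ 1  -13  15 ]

Gauss-Jordan on [A | I]:
R3 <- R3 - (1)*R1:  [  0  -8   9  |  -1   0   1 ]
R2 <- (1/4)*R2:  [    0     1  -3/2  |     0   1/4     0 ]
R1 <- R1 - (-5)*R2:  [    1     0  -3/2  |     1   5/4     0 ]
R3 <- R3 - (-8)*R2:  [  0   0  -3  |  -1   2   1 ]
R3 <- (1/-3)*R3:  [    0     0     1  |   1/3  -2/3  -1/3 ]
R1 <- R1 - (-3/2)*R3:  [    1     0     0  |   3/2   1/4  -1/2 ]
R2 <- R2 - (-3/2)*R3:  [    0     1     0  |   1/2  -3/4  -1/2 ]
Right block of [I | A^{-1}] is the inverse:
[ 3/2   1/4  -1/2 ]
[ 1/2  -3/4  -1/2 ]
[ 1/3  -2/3  -1/3 ]

inverse = [3/2 1/4 -1/2; 1/2 -3/4 -1/2; 1/3 -2/3 -1/3]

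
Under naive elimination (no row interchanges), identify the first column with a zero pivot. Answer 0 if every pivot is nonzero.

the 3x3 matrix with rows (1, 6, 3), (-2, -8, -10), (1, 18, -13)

first zero-pivot column = 0

Naive forward elimination:
R2 <- R2 - (-2)*R1:  [  0   4  -4 ]
R3 <- R3 - (1)*R1:  [   0   12  -16 ]
R3 <- R3 - (3)*R2:  [  0   0  -4 ]
All pivots nonzero; naive elimination completes without hitting a zero pivot.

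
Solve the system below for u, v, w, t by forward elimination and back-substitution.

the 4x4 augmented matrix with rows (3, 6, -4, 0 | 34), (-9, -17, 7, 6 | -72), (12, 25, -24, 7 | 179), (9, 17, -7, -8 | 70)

Forward elimination on [A|b]:
R2 <- R2 - (-3)*R1:  [  0   1  -5   6  30 ]
R3 <- R3 - (4)*R1:  [  0   1  -8   7  43 ]
R4 <- R4 - (3)*R1:  [   0   -1    5   -8  -32 ]
R3 <- R3 - (1)*R2:  [  0   0  -3   1  13 ]
R4 <- R4 - (-1)*R2:  [  0   0   0  -2  -2 ]
Row echelon form:
[ 3  6  -4   0  |  34 ]
[ 0  1  -5   6  |  30 ]
[ 0  0  -3   1  |  13 ]
[ 0  0   0  -2  |  -2 ]
Back-substitution:
t = (-2) / -2 = 1
w = (13 - (1)*(1)) / -3 = -4
v = (30 - (-5)*(-4) - (6)*(1)) / 1 = 4
u = (34 - (6)*(4) - (-4)*(-4)) / 3 = -2

(-2, 4, -4, 1)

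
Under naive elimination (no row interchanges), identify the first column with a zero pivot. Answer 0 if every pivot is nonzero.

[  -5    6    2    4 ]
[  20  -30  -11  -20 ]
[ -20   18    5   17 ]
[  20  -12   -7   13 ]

Naive forward elimination:
R2 <- R2 - (-4)*R1:  [  0  -6  -3  -4 ]
R3 <- R3 - (4)*R1:  [  0  -6  -3   1 ]
R4 <- R4 - (-4)*R1:  [  0  12   1  29 ]
R3 <- R3 - (1)*R2:  [ 0  0  0  5 ]
R4 <- R4 - (-2)*R2:  [  0   0  -5  21 ]
Matrix at this point:
[ -5   6   2   4 ]
[  0  -6  -3  -4 ]
[  0   0   0   5 ]
[  0   0  -5  21 ]
Pivot entry (3,3) is zero but row 4 has -5 in column 3 -> naive elimination stops; a row interchange (e.g. R3 <-> R4) would be required here.

first zero-pivot column = 3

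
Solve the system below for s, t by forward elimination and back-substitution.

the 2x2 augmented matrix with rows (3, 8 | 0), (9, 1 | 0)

Forward elimination on [A|b]:
R2 <- R2 - (3)*R1:  [   0  -23    0 ]
Row echelon form:
[ 3    8  |  0 ]
[ 0  -23  |  0 ]
Back-substitution:
t = (0) / -23 = 0
s = (0 - (8)*(0)) / 3 = 0

(0, 0)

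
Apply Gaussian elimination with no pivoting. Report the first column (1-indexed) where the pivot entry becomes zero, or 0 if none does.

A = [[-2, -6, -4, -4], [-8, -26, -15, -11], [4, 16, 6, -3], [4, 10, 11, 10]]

Naive forward elimination:
R2 <- R2 - (4)*R1:  [  0  -2   1   5 ]
R3 <- R3 - (-2)*R1:  [   0    4   -2  -11 ]
R4 <- R4 - (-2)*R1:  [  0  -2   3   2 ]
R3 <- R3 - (-2)*R2:  [  0   0   0  -1 ]
R4 <- R4 - (1)*R2:  [  0   0   2  -3 ]
Matrix at this point:
[ -2  -6  -4  -4 ]
[  0  -2   1   5 ]
[  0   0   0  -1 ]
[  0   0   2  -3 ]
Pivot entry (3,3) is zero but row 4 has 2 in column 3 -> naive elimination stops; a row interchange (e.g. R3 <-> R4) would be required here.

first zero-pivot column = 3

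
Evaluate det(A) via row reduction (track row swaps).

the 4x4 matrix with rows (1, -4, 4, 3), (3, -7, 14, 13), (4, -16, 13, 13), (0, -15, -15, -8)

Forward elimination:
R2 <- R2 - (3)*R1:  [ 0  5  2  4 ]
R3 <- R3 - (4)*R1:  [  0   0  -3   1 ]
R4 <- R4 - (-3)*R2:  [  0   0  -9   4 ]
R4 <- R4 - (3)*R3:  [ 0  0  0  1 ]
Upper-triangular form:
[ 1  -4   4  3 ]
[ 0   5   2  4 ]
[ 0   0  -3  1 ]
[ 0   0   0  1 ]
det(A) = (-1)^0 * (1) * (5) * (-3) * (1) = -15  (0 row swaps -> sign +1)

det(A) = -15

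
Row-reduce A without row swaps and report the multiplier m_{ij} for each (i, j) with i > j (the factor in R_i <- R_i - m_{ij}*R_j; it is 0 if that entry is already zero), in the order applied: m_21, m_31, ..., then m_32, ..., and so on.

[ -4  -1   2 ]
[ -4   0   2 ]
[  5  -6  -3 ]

Forward elimination:
R2 <- R2 - (1)*R1:  [ 0  1  0 ]
R3 <- R3 - (-5/4)*R1:  [     0  -29/4   -1/2 ]
R3 <- R3 - (-29/4)*R2:  [    0     0  -1/2 ]
Multipliers (in order of application): m_{21} = 1, m_{31} = -5/4, m_{32} = -29/4

multipliers: 1, -5/4, -29/4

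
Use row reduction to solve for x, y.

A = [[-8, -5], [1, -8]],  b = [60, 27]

Forward elimination on [A|b]:
R2 <- R2 - (-1/8)*R1:  [     0  -69/8   69/2 ]
Row echelon form:
[ -8     -5  |    60 ]
[  0  -69/8  |  69/2 ]
Back-substitution:
y = (69/2) / (-69/8) = -4
x = (60 - (-5)*(-4)) / -8 = -5

(-5, -4)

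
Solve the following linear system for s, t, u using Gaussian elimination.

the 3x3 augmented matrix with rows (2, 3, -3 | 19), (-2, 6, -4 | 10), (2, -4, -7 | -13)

Forward elimination on [A|b]:
R2 <- R2 - (-1)*R1:  [  0   9  -7  29 ]
R3 <- R3 - (1)*R1:  [   0   -7   -4  -32 ]
R3 <- R3 - (-7/9)*R2:  [     0      0  -85/9  -85/9 ]
Row echelon form:
[ 2  3     -3  |     19 ]
[ 0  9     -7  |     29 ]
[ 0  0  -85/9  |  -85/9 ]
Back-substitution:
u = (-85/9) / (-85/9) = 1
t = (29 - (-7)*(1)) / 9 = 4
s = (19 - (3)*(4) - (-3)*(1)) / 2 = 5

(5, 4, 1)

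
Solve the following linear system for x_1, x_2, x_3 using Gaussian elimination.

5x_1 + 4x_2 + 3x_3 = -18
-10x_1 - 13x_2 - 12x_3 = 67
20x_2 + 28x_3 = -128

(1, -5, -1)

Forward elimination on [A|b]:
R2 <- R2 - (-2)*R1:  [  0  -5  -6  31 ]
R3 <- R3 - (-4)*R2:  [  0   0   4  -4 ]
Row echelon form:
[ 5   4   3  |  -18 ]
[ 0  -5  -6  |   31 ]
[ 0   0   4  |   -4 ]
Back-substitution:
x_3 = (-4) / 4 = -1
x_2 = (31 - (-6)*(-1)) / -5 = -5
x_1 = (-18 - (4)*(-5) - (3)*(-1)) / 5 = 1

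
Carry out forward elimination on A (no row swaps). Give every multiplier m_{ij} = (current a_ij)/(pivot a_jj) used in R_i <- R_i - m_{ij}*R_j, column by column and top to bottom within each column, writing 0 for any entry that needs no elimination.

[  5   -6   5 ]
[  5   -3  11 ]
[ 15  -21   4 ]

multipliers: 1, 3, -1

Forward elimination:
R2 <- R2 - (1)*R1:  [ 0  3  6 ]
R3 <- R3 - (3)*R1:  [   0   -3  -11 ]
R3 <- R3 - (-1)*R2:  [  0   0  -5 ]
Multipliers (in order of application): m_{21} = 1, m_{31} = 3, m_{32} = -1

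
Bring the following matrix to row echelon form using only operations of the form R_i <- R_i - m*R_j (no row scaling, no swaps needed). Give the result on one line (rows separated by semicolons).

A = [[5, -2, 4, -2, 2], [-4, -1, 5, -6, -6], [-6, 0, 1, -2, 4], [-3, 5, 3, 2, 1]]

Forward elimination:
R2 <- R2 - (-4/5)*R1:  [     0  -13/5   41/5  -38/5  -22/5 ]
R3 <- R3 - (-6/5)*R1:  [     0  -12/5   29/5  -22/5   32/5 ]
R4 <- R4 - (-3/5)*R1:  [    0  19/5  27/5   4/5  11/5 ]
R3 <- R3 - (12/13)*R2:  [      0       0  -23/13   34/13  136/13 ]
R4 <- R4 - (-19/13)*R2:  [       0        0   226/13  -134/13   -55/13 ]
R4 <- R4 - (-226/23)*R3:  [       0        0        0   354/23  2267/23 ]
Row echelon form:
[ 5     -2       4      -2        2 ]
[ 0  -13/5    41/5   -38/5    -22/5 ]
[ 0      0  -23/13   34/13   136/13 ]
[ 0      0       0  354/23  2267/23 ]

REF = [5 -2 4 -2 2; 0 -13/5 41/5 -38/5 -22/5; 0 0 -23/13 34/13 136/13; 0 0 0 354/23 2267/23]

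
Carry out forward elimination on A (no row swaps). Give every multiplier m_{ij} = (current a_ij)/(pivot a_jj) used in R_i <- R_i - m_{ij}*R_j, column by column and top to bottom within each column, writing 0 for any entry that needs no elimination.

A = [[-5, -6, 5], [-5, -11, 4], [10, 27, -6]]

Forward elimination:
R2 <- R2 - (1)*R1:  [  0  -5  -1 ]
R3 <- R3 - (-2)*R1:  [  0  15   4 ]
R3 <- R3 - (-3)*R2:  [ 0  0  1 ]
Multipliers (in order of application): m_{21} = 1, m_{31} = -2, m_{32} = -3

multipliers: 1, -2, -3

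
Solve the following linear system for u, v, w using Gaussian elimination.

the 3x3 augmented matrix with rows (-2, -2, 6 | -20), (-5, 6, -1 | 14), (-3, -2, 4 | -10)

Forward elimination on [A|b]:
R2 <- R2 - (5/2)*R1:  [   0   11  -16   64 ]
R3 <- R3 - (3/2)*R1:  [  0   1  -5  20 ]
R3 <- R3 - (1/11)*R2:  [      0       0  -39/11  156/11 ]
Row echelon form:
[ -2  -2       6  |     -20 ]
[  0  11     -16  |      64 ]
[  0   0  -39/11  |  156/11 ]
Back-substitution:
w = (156/11) / (-39/11) = -4
v = (64 - (-16)*(-4)) / 11 = 0
u = (-20 - (-2)*(0) - (6)*(-4)) / -2 = -2

(-2, 0, -4)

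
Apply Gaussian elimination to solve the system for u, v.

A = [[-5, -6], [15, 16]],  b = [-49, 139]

(5, 4)

Forward elimination on [A|b]:
R2 <- R2 - (-3)*R1:  [  0  -2  -8 ]
Row echelon form:
[ -5  -6  |  -49 ]
[  0  -2  |   -8 ]
Back-substitution:
v = (-8) / -2 = 4
u = (-49 - (-6)*(4)) / -5 = 5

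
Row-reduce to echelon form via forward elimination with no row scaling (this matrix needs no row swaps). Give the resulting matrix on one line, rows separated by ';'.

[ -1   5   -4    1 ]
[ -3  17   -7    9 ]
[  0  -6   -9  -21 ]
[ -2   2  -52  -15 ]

REF = [-1 5 -4 1; 0 2 5 6; 0 0 6 -3; 0 0 0 -5]

Forward elimination:
R2 <- R2 - (3)*R1:  [ 0  2  5  6 ]
R4 <- R4 - (2)*R1:  [   0   -8  -44  -17 ]
R3 <- R3 - (-3)*R2:  [  0   0   6  -3 ]
R4 <- R4 - (-4)*R2:  [   0    0  -24    7 ]
R4 <- R4 - (-4)*R3:  [  0   0   0  -5 ]
Row echelon form:
[ -1  5  -4   1 ]
[  0  2   5   6 ]
[  0  0   6  -3 ]
[  0  0   0  -5 ]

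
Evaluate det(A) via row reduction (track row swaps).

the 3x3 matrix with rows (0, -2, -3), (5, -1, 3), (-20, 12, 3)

det(A) = 30

Forward elimination:
R1 <-> R2   (pivot in column 1 was zero)
[   5  -1   3 ]
[   0  -2  -3 ]
[ -20  12   3 ]
R3 <- R3 - (-4)*R1:  [  0   8  15 ]
R3 <- R3 - (-4)*R2:  [ 0  0  3 ]
Upper-triangular form:
[ 5  -1   3 ]
[ 0  -2  -3 ]
[ 0   0   3 ]
det(A) = (-1)^1 * (5) * (-2) * (3) = 30  (1 row swap -> sign -1)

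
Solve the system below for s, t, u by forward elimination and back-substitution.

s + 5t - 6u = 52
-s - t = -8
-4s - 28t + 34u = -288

(3, 5, -4)

Forward elimination on [A|b]:
R2 <- R2 - (-1)*R1:  [  0   4  -6  44 ]
R3 <- R3 - (-4)*R1:  [   0   -8   10  -80 ]
R3 <- R3 - (-2)*R2:  [  0   0  -2   8 ]
Row echelon form:
[ 1  5  -6  |  52 ]
[ 0  4  -6  |  44 ]
[ 0  0  -2  |   8 ]
Back-substitution:
u = (8) / -2 = -4
t = (44 - (-6)*(-4)) / 4 = 5
s = (52 - (5)*(5) - (-6)*(-4)) / 1 = 3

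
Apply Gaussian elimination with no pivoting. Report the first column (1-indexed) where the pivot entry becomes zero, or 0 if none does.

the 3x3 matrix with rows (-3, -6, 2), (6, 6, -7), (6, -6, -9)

first zero-pivot column = 0

Naive forward elimination:
R2 <- R2 - (-2)*R1:  [  0  -6  -3 ]
R3 <- R3 - (-2)*R1:  [   0  -18   -5 ]
R3 <- R3 - (3)*R2:  [ 0  0  4 ]
All pivots nonzero; naive elimination completes without hitting a zero pivot.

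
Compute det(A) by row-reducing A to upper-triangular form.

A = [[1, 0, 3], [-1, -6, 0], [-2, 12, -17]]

det(A) = 30

Forward elimination:
R2 <- R2 - (-1)*R1:  [  0  -6   3 ]
R3 <- R3 - (-2)*R1:  [   0   12  -11 ]
R3 <- R3 - (-2)*R2:  [  0   0  -5 ]
Upper-triangular form:
[ 1   0   3 ]
[ 0  -6   3 ]
[ 0   0  -5 ]
det(A) = (-1)^0 * (1) * (-6) * (-5) = 30  (0 row swaps -> sign +1)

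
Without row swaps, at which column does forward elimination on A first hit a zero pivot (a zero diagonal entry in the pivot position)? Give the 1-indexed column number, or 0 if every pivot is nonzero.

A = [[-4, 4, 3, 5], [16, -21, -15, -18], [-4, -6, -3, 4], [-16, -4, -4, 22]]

first zero-pivot column = 3

Naive forward elimination:
R2 <- R2 - (-4)*R1:  [  0  -5  -3   2 ]
R3 <- R3 - (1)*R1:  [   0  -10   -6   -1 ]
R4 <- R4 - (4)*R1:  [   0  -20  -16    2 ]
R3 <- R3 - (2)*R2:  [  0   0   0  -5 ]
R4 <- R4 - (4)*R2:  [  0   0  -4  -6 ]
Matrix at this point:
[ -4   4   3   5 ]
[  0  -5  -3   2 ]
[  0   0   0  -5 ]
[  0   0  -4  -6 ]
Pivot entry (3,3) is zero but row 4 has -4 in column 3 -> naive elimination stops; a row interchange (e.g. R3 <-> R4) would be required here.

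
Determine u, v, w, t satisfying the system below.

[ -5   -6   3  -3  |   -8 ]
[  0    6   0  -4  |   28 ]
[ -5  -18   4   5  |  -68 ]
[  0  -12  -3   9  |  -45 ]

Forward elimination on [A|b]:
R3 <- R3 - (1)*R1:  [   0  -12    1    8  -60 ]
R3 <- R3 - (-2)*R2:  [  0   0   1   0  -4 ]
R4 <- R4 - (-2)*R2:  [  0   0  -3   1  11 ]
R4 <- R4 - (-3)*R3:  [  0   0   0   1  -1 ]
Row echelon form:
[ -5  -6  3  -3  |  -8 ]
[  0   6  0  -4  |  28 ]
[  0   0  1   0  |  -4 ]
[  0   0  0   1  |  -1 ]
Back-substitution:
t = (-1) / 1 = -1
w = (-4) / 1 = -4
v = (28 - (-4)*(-1)) / 6 = 4
u = (-8 - (-6)*(4) - (3)*(-4) - (-3)*(-1)) / -5 = -5

(-5, 4, -4, -1)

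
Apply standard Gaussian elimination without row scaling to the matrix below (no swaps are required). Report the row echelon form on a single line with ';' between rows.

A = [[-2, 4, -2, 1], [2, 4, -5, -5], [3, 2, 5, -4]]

Forward elimination:
R2 <- R2 - (-1)*R1:  [  0   8  -7  -4 ]
R3 <- R3 - (-3/2)*R1:  [    0     8     2  -5/2 ]
R3 <- R3 - (1)*R2:  [   0    0    9  3/2 ]
Row echelon form:
[ -2  4  -2    1 ]
[  0  8  -7   -4 ]
[  0  0   9  3/2 ]

REF = [-2 4 -2 1; 0 8 -7 -4; 0 0 9 3/2]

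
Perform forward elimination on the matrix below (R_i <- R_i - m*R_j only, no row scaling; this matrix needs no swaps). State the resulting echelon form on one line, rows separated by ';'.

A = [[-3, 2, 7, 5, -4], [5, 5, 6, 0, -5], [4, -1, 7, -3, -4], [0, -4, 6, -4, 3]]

Forward elimination:
R2 <- R2 - (-5/3)*R1:  [     0   25/3   53/3   25/3  -35/3 ]
R3 <- R3 - (-4/3)*R1:  [     0    5/3   49/3   11/3  -28/3 ]
R3 <- R3 - (1/5)*R2:  [    0     0  64/5     2    -7 ]
R4 <- R4 - (-12/25)*R2:  [      0       0  362/25       0   -13/5 ]
R4 <- R4 - (181/160)*R3:  [       0        0        0  -181/80  851/160 ]
Row echelon form:
[ -3     2     7        5       -4 ]
[  0  25/3  53/3     25/3    -35/3 ]
[  0     0  64/5        2       -7 ]
[  0     0     0  -181/80  851/160 ]

REF = [-3 2 7 5 -4; 0 25/3 53/3 25/3 -35/3; 0 0 64/5 2 -7; 0 0 0 -181/80 851/160]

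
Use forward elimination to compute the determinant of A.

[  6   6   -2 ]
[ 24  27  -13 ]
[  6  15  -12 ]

det(A) = 90

Forward elimination:
R2 <- R2 - (4)*R1:  [  0   3  -5 ]
R3 <- R3 - (1)*R1:  [   0    9  -10 ]
R3 <- R3 - (3)*R2:  [ 0  0  5 ]
Upper-triangular form:
[ 6  6  -2 ]
[ 0  3  -5 ]
[ 0  0   5 ]
det(A) = (-1)^0 * (6) * (3) * (5) = 90  (0 row swaps -> sign +1)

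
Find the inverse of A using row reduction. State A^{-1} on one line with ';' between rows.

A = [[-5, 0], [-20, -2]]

inverse = [-1/5 0; 2 -1/2]

Gauss-Jordan on [A | I]:
R1 <- (1/-5)*R1:  [    1     0  |  -1/5     0 ]
R2 <- R2 - (-20)*R1:  [  0  -2  |  -4   1 ]
R2 <- (1/-2)*R2:  [    0     1  |     2  -1/2 ]
Right block of [I | A^{-1}] is the inverse:
[ -1/5     0 ]
[    2  -1/2 ]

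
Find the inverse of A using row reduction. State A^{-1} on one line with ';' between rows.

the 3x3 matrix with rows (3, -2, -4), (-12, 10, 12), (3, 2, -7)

Gauss-Jordan on [A | I]:
R1 <- (1/3)*R1:  [    1  -2/3  -4/3  |   1/3     0     0 ]
R2 <- R2 - (-12)*R1:  [  0   2  -4  |   4   1   0 ]
R3 <- R3 - (3)*R1:  [  0   4  -3  |  -1   0   1 ]
R2 <- (1/2)*R2:  [   0    1   -2  |    2  1/2    0 ]
R1 <- R1 - (-2/3)*R2:  [    1     0  -8/3  |   5/3   1/3     0 ]
R3 <- R3 - (4)*R2:  [  0   0   5  |  -9  -2   1 ]
R3 <- (1/5)*R3:  [    0     0     1  |  -9/5  -2/5   1/5 ]
R1 <- R1 - (-8/3)*R3:  [      1       0       0  |  -47/15  -11/15    8/15 ]
R2 <- R2 - (-2)*R3:  [     0      1      0  |   -8/5  -3/10    2/5 ]
Right block of [I | A^{-1}] is the inverse:
[ -47/15  -11/15  8/15 ]
[   -8/5   -3/10   2/5 ]
[   -9/5    -2/5   1/5 ]

inverse = [-47/15 -11/15 8/15; -8/5 -3/10 2/5; -9/5 -2/5 1/5]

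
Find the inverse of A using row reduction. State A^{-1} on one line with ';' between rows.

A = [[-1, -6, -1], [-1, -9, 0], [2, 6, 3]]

inverse = [9 -4 3; -1 1/3 -1/3; -4 2 -1]

Gauss-Jordan on [A | I]:
R1 <- (1/-1)*R1:  [  1   6   1  |  -1   0   0 ]
R2 <- R2 - (-1)*R1:  [  0  -3   1  |  -1   1   0 ]
R3 <- R3 - (2)*R1:  [  0  -6   1  |   2   0   1 ]
R2 <- (1/-3)*R2:  [    0     1  -1/3  |   1/3  -1/3     0 ]
R1 <- R1 - (6)*R2:  [  1   0   3  |  -3   2   0 ]
R3 <- R3 - (-6)*R2:  [  0   0  -1  |   4  -2   1 ]
R3 <- (1/-1)*R3:  [  0   0   1  |  -4   2  -1 ]
R1 <- R1 - (3)*R3:  [  1   0   0  |   9  -4   3 ]
R2 <- R2 - (-1/3)*R3:  [    0     1     0  |    -1   1/3  -1/3 ]
Right block of [I | A^{-1}] is the inverse:
[  9   -4     3 ]
[ -1  1/3  -1/3 ]
[ -4    2    -1 ]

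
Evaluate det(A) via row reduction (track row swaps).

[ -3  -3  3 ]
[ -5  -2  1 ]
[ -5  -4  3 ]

det(A) = 6

Forward elimination:
R2 <- R2 - (5/3)*R1:  [  0   3  -4 ]
R3 <- R3 - (5/3)*R1:  [  0   1  -2 ]
R3 <- R3 - (1/3)*R2:  [    0     0  -2/3 ]
Upper-triangular form:
[ -3  -3     3 ]
[  0   3    -4 ]
[  0   0  -2/3 ]
det(A) = (-1)^0 * (-3) * (3) * (-2/3) = 6  (0 row swaps -> sign +1)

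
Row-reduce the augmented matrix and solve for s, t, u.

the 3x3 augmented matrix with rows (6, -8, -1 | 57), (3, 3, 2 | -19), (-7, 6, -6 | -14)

(2, -5, -5)

Forward elimination on [A|b]:
R2 <- R2 - (1/2)*R1:  [     0      7    5/2  -95/2 ]
R3 <- R3 - (-7/6)*R1:  [     0  -10/3  -43/6  105/2 ]
R3 <- R3 - (-10/21)*R2:  [       0        0  -251/42  1255/42 ]
Row echelon form:
[ 6  -8       -1  |       57 ]
[ 0   7      5/2  |    -95/2 ]
[ 0   0  -251/42  |  1255/42 ]
Back-substitution:
u = (1255/42) / (-251/42) = -5
t = (-95/2 - (5/2)*(-5)) / 7 = -5
s = (57 - (-8)*(-5) - (-1)*(-5)) / 6 = 2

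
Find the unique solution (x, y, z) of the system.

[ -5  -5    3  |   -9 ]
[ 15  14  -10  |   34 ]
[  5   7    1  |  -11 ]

(4, -4, -3)

Forward elimination on [A|b]:
R2 <- R2 - (-3)*R1:  [  0  -1  -1   7 ]
R3 <- R3 - (-1)*R1:  [   0    2    4  -20 ]
R3 <- R3 - (-2)*R2:  [  0   0   2  -6 ]
Row echelon form:
[ -5  -5   3  |  -9 ]
[  0  -1  -1  |   7 ]
[  0   0   2  |  -6 ]
Back-substitution:
z = (-6) / 2 = -3
y = (7 - (-1)*(-3)) / -1 = -4
x = (-9 - (-5)*(-4) - (3)*(-3)) / -5 = 4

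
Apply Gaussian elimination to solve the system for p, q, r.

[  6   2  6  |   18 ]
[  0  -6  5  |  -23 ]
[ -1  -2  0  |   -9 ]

Forward elimination on [A|b]:
R3 <- R3 - (-1/6)*R1:  [    0  -5/3     1    -6 ]
R3 <- R3 - (5/18)*R2:  [     0      0  -7/18   7/18 ]
Row echelon form:
[ 6   2      6  |    18 ]
[ 0  -6      5  |   -23 ]
[ 0   0  -7/18  |  7/18 ]
Back-substitution:
r = (7/18) / (-7/18) = -1
q = (-23 - (5)*(-1)) / -6 = 3
p = (18 - (2)*(3) - (6)*(-1)) / 6 = 3

(3, 3, -1)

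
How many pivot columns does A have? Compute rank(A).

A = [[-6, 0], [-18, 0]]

Row reduction:
R2 <- R2 - (3)*R1:  [ 0  0 ]
Row echelon form:
[ -6  0 ]
[  0  0 ]
Nonzero rows / pivot columns: 1

rank(A) = 1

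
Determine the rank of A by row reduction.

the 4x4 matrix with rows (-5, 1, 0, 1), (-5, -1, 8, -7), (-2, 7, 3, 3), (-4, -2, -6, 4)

rank(A) = 4

Row reduction:
R2 <- R2 - (1)*R1:  [  0  -2   8  -8 ]
R3 <- R3 - (2/5)*R1:  [    0  33/5     3  13/5 ]
R4 <- R4 - (4/5)*R1:  [     0  -14/5     -6   16/5 ]
R3 <- R3 - (-33/10)*R2:  [      0       0   147/5  -119/5 ]
R4 <- R4 - (7/5)*R2:  [     0      0  -86/5   72/5 ]
R4 <- R4 - (-86/147)*R3:  [     0      0      0  10/21 ]
Row echelon form:
[ -5   1      0       1 ]
[  0  -2      8      -8 ]
[  0   0  147/5  -119/5 ]
[  0   0      0   10/21 ]
Nonzero rows / pivot columns: 4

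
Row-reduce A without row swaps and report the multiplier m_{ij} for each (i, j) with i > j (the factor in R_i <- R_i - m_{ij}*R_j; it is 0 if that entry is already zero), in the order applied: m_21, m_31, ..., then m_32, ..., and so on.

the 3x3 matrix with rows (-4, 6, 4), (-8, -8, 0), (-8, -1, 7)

multipliers: 2, 2, 13/20

Forward elimination:
R2 <- R2 - (2)*R1:  [   0  -20   -8 ]
R3 <- R3 - (2)*R1:  [   0  -13   -1 ]
R3 <- R3 - (13/20)*R2:  [    0     0  21/5 ]
Multipliers (in order of application): m_{21} = 2, m_{31} = 2, m_{32} = 13/20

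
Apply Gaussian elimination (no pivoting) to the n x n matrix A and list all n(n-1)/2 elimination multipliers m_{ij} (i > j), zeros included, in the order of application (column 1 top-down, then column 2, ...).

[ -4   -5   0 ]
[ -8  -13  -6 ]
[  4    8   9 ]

multipliers: 2, -1, -1

Forward elimination:
R2 <- R2 - (2)*R1:  [  0  -3  -6 ]
R3 <- R3 - (-1)*R1:  [ 0  3  9 ]
R3 <- R3 - (-1)*R2:  [ 0  0  3 ]
Multipliers (in order of application): m_{21} = 2, m_{31} = -1, m_{32} = -1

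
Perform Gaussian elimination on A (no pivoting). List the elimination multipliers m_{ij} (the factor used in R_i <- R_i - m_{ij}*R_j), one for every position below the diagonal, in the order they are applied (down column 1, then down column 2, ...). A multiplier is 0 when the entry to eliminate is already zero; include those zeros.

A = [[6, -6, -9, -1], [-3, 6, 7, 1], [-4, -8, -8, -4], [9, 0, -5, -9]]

multipliers: -1/2, -2/3, 3/2, -4, 3, -1/4

Forward elimination:
R2 <- R2 - (-1/2)*R1:  [   0    3  5/2  1/2 ]
R3 <- R3 - (-2/3)*R1:  [     0    -12    -14  -14/3 ]
R4 <- R4 - (3/2)*R1:  [     0      9   17/2  -15/2 ]
R3 <- R3 - (-4)*R2:  [    0     0    -4  -8/3 ]
R4 <- R4 - (3)*R2:  [  0   0   1  -9 ]
R4 <- R4 - (-1/4)*R3:  [     0      0      0  -29/3 ]
Multipliers (in order of application): m_{21} = -1/2, m_{31} = -2/3, m_{41} = 3/2, m_{32} = -4, m_{42} = 3, m_{43} = -1/4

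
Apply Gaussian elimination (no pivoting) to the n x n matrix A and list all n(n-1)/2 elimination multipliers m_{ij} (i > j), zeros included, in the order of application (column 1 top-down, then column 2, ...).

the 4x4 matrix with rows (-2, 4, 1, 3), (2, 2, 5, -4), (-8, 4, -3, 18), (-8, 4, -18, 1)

Forward elimination:
R2 <- R2 - (-1)*R1:  [  0   6   6  -1 ]
R3 <- R3 - (4)*R1:  [   0  -12   -7    6 ]
R4 <- R4 - (4)*R1:  [   0  -12  -22  -11 ]
R3 <- R3 - (-2)*R2:  [ 0  0  5  4 ]
R4 <- R4 - (-2)*R2:  [   0    0  -10  -13 ]
R4 <- R4 - (-2)*R3:  [  0   0   0  -5 ]
Multipliers (in order of application): m_{21} = -1, m_{31} = 4, m_{41} = 4, m_{32} = -2, m_{42} = -2, m_{43} = -2

multipliers: -1, 4, 4, -2, -2, -2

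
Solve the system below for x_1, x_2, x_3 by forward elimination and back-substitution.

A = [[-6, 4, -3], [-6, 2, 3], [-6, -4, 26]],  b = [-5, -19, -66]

(4, 4, -1)

Forward elimination on [A|b]:
R2 <- R2 - (1)*R1:  [   0   -2    6  -14 ]
R3 <- R3 - (1)*R1:  [   0   -8   29  -61 ]
R3 <- R3 - (4)*R2:  [  0   0   5  -5 ]
Row echelon form:
[ -6   4  -3  |   -5 ]
[  0  -2   6  |  -14 ]
[  0   0   5  |   -5 ]
Back-substitution:
x_3 = (-5) / 5 = -1
x_2 = (-14 - (6)*(-1)) / -2 = 4
x_1 = (-5 - (4)*(4) - (-3)*(-1)) / -6 = 4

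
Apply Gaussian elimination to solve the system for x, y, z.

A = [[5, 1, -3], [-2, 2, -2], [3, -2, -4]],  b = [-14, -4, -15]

(-1, 0, 3)

Forward elimination on [A|b]:
R2 <- R2 - (-2/5)*R1:  [     0   12/5  -16/5  -48/5 ]
R3 <- R3 - (3/5)*R1:  [     0  -13/5  -11/5  -33/5 ]
R3 <- R3 - (-13/12)*R2:  [     0      0  -17/3    -17 ]
Row echelon form:
[ 5     1     -3  |    -14 ]
[ 0  12/5  -16/5  |  -48/5 ]
[ 0     0  -17/3  |    -17 ]
Back-substitution:
z = (-17) / (-17/3) = 3
y = (-48/5 - (-16/5)*(3)) / (12/5) = 0
x = (-14 - (1)*(0) - (-3)*(3)) / 5 = -1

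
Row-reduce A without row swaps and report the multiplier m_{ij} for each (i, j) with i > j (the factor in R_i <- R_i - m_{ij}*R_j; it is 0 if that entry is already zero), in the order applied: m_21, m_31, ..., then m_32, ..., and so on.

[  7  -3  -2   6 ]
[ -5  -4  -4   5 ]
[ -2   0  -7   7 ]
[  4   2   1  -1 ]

multipliers: -5/7, -2/7, 4/7, 6/43, -26/43, 49/293

Forward elimination:
R2 <- R2 - (-5/7)*R1:  [     0  -43/7  -38/7   65/7 ]
R3 <- R3 - (-2/7)*R1:  [     0   -6/7  -53/7   61/7 ]
R4 <- R4 - (4/7)*R1:  [     0   26/7   15/7  -31/7 ]
R3 <- R3 - (6/43)*R2:  [       0        0  -293/43   319/43 ]
R4 <- R4 - (-26/43)*R2:  [      0       0  -49/43   51/43 ]
R4 <- R4 - (49/293)*R3:  [       0        0        0  -16/293 ]
Multipliers (in order of application): m_{21} = -5/7, m_{31} = -2/7, m_{41} = 4/7, m_{32} = 6/43, m_{42} = -26/43, m_{43} = 49/293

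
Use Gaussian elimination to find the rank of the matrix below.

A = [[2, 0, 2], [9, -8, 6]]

rank(A) = 2

Row reduction:
R2 <- R2 - (9/2)*R1:  [  0  -8  -3 ]
Row echelon form:
[ 2   0   2 ]
[ 0  -8  -3 ]
Nonzero rows / pivot columns: 2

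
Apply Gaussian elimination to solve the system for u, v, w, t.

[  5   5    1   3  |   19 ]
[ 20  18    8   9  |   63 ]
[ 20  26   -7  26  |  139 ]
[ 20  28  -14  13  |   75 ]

(4, -3, -1, 5)

Forward elimination on [A|b]:
R2 <- R2 - (4)*R1:  [   0   -2    4   -3  -13 ]
R3 <- R3 - (4)*R1:  [   0    6  -11   14   63 ]
R4 <- R4 - (4)*R1:  [   0    8  -18    1   -1 ]
R3 <- R3 - (-3)*R2:  [  0   0   1   5  24 ]
R4 <- R4 - (-4)*R2:  [   0    0   -2  -11  -53 ]
R4 <- R4 - (-2)*R3:  [  0   0   0  -1  -5 ]
Row echelon form:
[ 5   5  1   3  |   19 ]
[ 0  -2  4  -3  |  -13 ]
[ 0   0  1   5  |   24 ]
[ 0   0  0  -1  |   -5 ]
Back-substitution:
t = (-5) / -1 = 5
w = (24 - (5)*(5)) / 1 = -1
v = (-13 - (4)*(-1) - (-3)*(5)) / -2 = -3
u = (19 - (5)*(-3) - (1)*(-1) - (3)*(5)) / 5 = 4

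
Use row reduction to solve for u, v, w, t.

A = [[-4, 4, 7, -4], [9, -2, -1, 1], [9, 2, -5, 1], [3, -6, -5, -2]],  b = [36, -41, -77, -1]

Forward elimination on [A|b]:
R2 <- R2 - (-9/4)*R1:  [    0     7  59/4    -8    40 ]
R3 <- R3 - (-9/4)*R1:  [    0    11  43/4    -8     4 ]
R4 <- R4 - (-3/4)*R1:  [   0   -3  1/4   -5   26 ]
R3 <- R3 - (11/7)*R2:  [      0       0   -87/7    32/7  -412/7 ]
R4 <- R4 - (-3/7)*R2:  [     0      0   46/7  -59/7  302/7 ]
R4 <- R4 - (-46/87)*R3:  [       0        0        0  -523/87  1046/87 ]
Row echelon form:
[ -4  4      7       -4  |       36 ]
[  0  7   59/4       -8  |       40 ]
[  0  0  -87/7     32/7  |   -412/7 ]
[  0  0      0  -523/87  |  1046/87 ]
Back-substitution:
t = (1046/87) / (-523/87) = -2
w = (-412/7 - (32/7)*(-2)) / (-87/7) = 4
v = (40 - (59/4)*(4) - (-8)*(-2)) / 7 = -5
u = (36 - (4)*(-5) - (7)*(4) - (-4)*(-2)) / -4 = -5

(-5, -5, 4, -2)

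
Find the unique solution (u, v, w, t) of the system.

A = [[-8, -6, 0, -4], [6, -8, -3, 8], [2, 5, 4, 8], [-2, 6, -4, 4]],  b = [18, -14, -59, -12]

(1, -1, -4, -5)

Forward elimination on [A|b]:
R2 <- R2 - (-3/4)*R1:  [     0  -25/2     -3      5   -1/2 ]
R3 <- R3 - (-1/4)*R1:  [      0     7/2       4       7  -109/2 ]
R4 <- R4 - (1/4)*R1:  [     0   15/2     -4      5  -33/2 ]
R3 <- R3 - (-7/25)*R2:  [        0         0     79/25      42/5  -1366/25 ]
R4 <- R4 - (-3/5)*R2:  [     0      0  -29/5      8  -84/5 ]
R4 <- R4 - (-145/79)*R3:  [        0         0         0   1850/79  -9250/79 ]
Row echelon form:
[ -8     -6      0       -4  |        18 ]
[  0  -25/2     -3        5  |      -1/2 ]
[  0      0  79/25     42/5  |  -1366/25 ]
[  0      0      0  1850/79  |  -9250/79 ]
Back-substitution:
t = (-9250/79) / (1850/79) = -5
w = (-1366/25 - (42/5)*(-5)) / (79/25) = -4
v = (-1/2 - (-3)*(-4) - (5)*(-5)) / (-25/2) = -1
u = (18 - (-6)*(-1) - (-4)*(-5)) / -8 = 1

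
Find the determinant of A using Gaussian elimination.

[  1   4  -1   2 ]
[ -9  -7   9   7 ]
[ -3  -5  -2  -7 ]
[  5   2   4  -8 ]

Forward elimination:
R2 <- R2 - (-9)*R1:  [  0  29   0  25 ]
R3 <- R3 - (-3)*R1:  [  0   7  -5  -1 ]
R4 <- R4 - (5)*R1:  [   0  -18    9  -18 ]
R3 <- R3 - (7/29)*R2:  [       0        0       -5  -204/29 ]
R4 <- R4 - (-18/29)*R2:  [      0       0       9  -72/29 ]
R4 <- R4 - (-9/5)*R3:  [         0          0          0  -2196/145 ]
Upper-triangular form:
[ 1   4  -1          2 ]
[ 0  29   0         25 ]
[ 0   0  -5    -204/29 ]
[ 0   0   0  -2196/145 ]
det(A) = (-1)^0 * (1) * (29) * (-5) * (-2196/145) = 2196  (0 row swaps -> sign +1)

det(A) = 2196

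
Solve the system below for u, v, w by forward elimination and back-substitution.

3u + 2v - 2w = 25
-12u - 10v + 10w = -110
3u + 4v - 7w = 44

Forward elimination on [A|b]:
R2 <- R2 - (-4)*R1:  [   0   -2    2  -10 ]
R3 <- R3 - (1)*R1:  [  0   2  -5  19 ]
R3 <- R3 - (-1)*R2:  [  0   0  -3   9 ]
Row echelon form:
[ 3   2  -2  |   25 ]
[ 0  -2   2  |  -10 ]
[ 0   0  -3  |    9 ]
Back-substitution:
w = (9) / -3 = -3
v = (-10 - (2)*(-3)) / -2 = 2
u = (25 - (2)*(2) - (-2)*(-3)) / 3 = 5

(5, 2, -3)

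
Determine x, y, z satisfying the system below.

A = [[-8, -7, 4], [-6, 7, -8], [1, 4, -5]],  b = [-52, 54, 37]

Forward elimination on [A|b]:
R2 <- R2 - (3/4)*R1:  [    0  49/4   -11    93 ]
R3 <- R3 - (-1/8)*R1:  [    0  25/8  -9/2  61/2 ]
R3 <- R3 - (25/98)*R2:  [      0       0  -83/49  332/49 ]
Row echelon form:
[ -8    -7       4  |     -52 ]
[  0  49/4     -11  |      93 ]
[  0     0  -83/49  |  332/49 ]
Back-substitution:
z = (332/49) / (-83/49) = -4
y = (93 - (-11)*(-4)) / (49/4) = 4
x = (-52 - (-7)*(4) - (4)*(-4)) / -8 = 1

(1, 4, -4)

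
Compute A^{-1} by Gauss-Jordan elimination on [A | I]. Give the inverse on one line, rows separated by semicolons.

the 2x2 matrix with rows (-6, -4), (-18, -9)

inverse = [1/2 -2/9; -1 1/3]

Gauss-Jordan on [A | I]:
R1 <- (1/-6)*R1:  [    1   2/3  |  -1/6     0 ]
R2 <- R2 - (-18)*R1:  [  0   3  |  -3   1 ]
R2 <- (1/3)*R2:  [   0    1  |   -1  1/3 ]
R1 <- R1 - (2/3)*R2:  [    1     0  |   1/2  -2/9 ]
Right block of [I | A^{-1}] is the inverse:
[ 1/2  -2/9 ]
[  -1   1/3 ]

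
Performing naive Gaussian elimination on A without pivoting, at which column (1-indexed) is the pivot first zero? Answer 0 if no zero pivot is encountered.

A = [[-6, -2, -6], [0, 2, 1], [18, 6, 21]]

Naive forward elimination:
R3 <- R3 - (-3)*R1:  [ 0  0  3 ]
All pivots nonzero; naive elimination completes without hitting a zero pivot.

first zero-pivot column = 0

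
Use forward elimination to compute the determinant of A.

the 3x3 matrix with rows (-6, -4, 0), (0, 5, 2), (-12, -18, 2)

det(A) = -180

Forward elimination:
R3 <- R3 - (2)*R1:  [   0  -10    2 ]
R3 <- R3 - (-2)*R2:  [ 0  0  6 ]
Upper-triangular form:
[ -6  -4  0 ]
[  0   5  2 ]
[  0   0  6 ]
det(A) = (-1)^0 * (-6) * (5) * (6) = -180  (0 row swaps -> sign +1)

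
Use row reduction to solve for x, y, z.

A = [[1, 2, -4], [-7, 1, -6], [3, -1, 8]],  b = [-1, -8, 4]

(1, -1, 0)

Forward elimination on [A|b]:
R2 <- R2 - (-7)*R1:  [   0   15  -34  -15 ]
R3 <- R3 - (3)*R1:  [  0  -7  20   7 ]
R3 <- R3 - (-7/15)*R2:  [     0      0  62/15      0 ]
Row echelon form:
[ 1   2     -4  |   -1 ]
[ 0  15    -34  |  -15 ]
[ 0   0  62/15  |    0 ]
Back-substitution:
z = (0) / (62/15) = 0
y = (-15 - (-34)*(0)) / 15 = -1
x = (-1 - (2)*(-1) - (-4)*(0)) / 1 = 1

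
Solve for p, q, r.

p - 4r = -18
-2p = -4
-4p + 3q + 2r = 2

Forward elimination on [A|b]:
R2 <- R2 - (-2)*R1:  [   0    0   -8  -40 ]
R3 <- R3 - (-4)*R1:  [   0    3  -14  -70 ]
R2 <-> R3   (pivot in column 2 was zero)
[ 1  0   -4  -18 ]
[ 0  3  -14  -70 ]
[ 0  0   -8  -40 ]
Row echelon form:
[ 1  0   -4  |  -18 ]
[ 0  3  -14  |  -70 ]
[ 0  0   -8  |  -40 ]
Back-substitution:
r = (-40) / -8 = 5
q = (-70 - (-14)*(5)) / 3 = 0
p = (-18 - (-4)*(5)) / 1 = 2

(2, 0, 5)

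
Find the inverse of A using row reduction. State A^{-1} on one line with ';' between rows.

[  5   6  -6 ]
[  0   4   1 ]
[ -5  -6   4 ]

inverse = [-11/20 -3/10 -3/4; 1/8 1/4 1/8; -1/2 0 -1/2]

Gauss-Jordan on [A | I]:
R1 <- (1/5)*R1:  [    1   6/5  -6/5  |   1/5     0     0 ]
R3 <- R3 - (-5)*R1:  [  0   0  -2  |   1   0   1 ]
R2 <- (1/4)*R2:  [   0    1  1/4  |    0  1/4    0 ]
R1 <- R1 - (6/5)*R2:  [     1      0   -3/2  |    1/5  -3/10      0 ]
R3 <- (1/-2)*R3:  [    0     0     1  |  -1/2     0  -1/2 ]
R1 <- R1 - (-3/2)*R3:  [      1       0       0  |  -11/20   -3/10    -3/4 ]
R2 <- R2 - (1/4)*R3:  [   0    1    0  |  1/8  1/4  1/8 ]
Right block of [I | A^{-1}] is the inverse:
[ -11/20  -3/10  -3/4 ]
[    1/8    1/4   1/8 ]
[   -1/2      0  -1/2 ]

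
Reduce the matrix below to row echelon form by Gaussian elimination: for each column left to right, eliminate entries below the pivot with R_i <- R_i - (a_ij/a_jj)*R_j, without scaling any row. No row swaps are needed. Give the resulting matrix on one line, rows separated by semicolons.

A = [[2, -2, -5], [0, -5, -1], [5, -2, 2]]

REF = [2 -2 -5; 0 -5 -1; 0 0 139/10]

Forward elimination:
R3 <- R3 - (5/2)*R1:  [    0     3  29/2 ]
R3 <- R3 - (-3/5)*R2:  [      0       0  139/10 ]
Row echelon form:
[ 2  -2      -5 ]
[ 0  -5      -1 ]
[ 0   0  139/10 ]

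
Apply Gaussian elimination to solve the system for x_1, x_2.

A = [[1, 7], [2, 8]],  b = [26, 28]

Forward elimination on [A|b]:
R2 <- R2 - (2)*R1:  [   0   -6  -24 ]
Row echelon form:
[ 1   7  |   26 ]
[ 0  -6  |  -24 ]
Back-substitution:
x_2 = (-24) / -6 = 4
x_1 = (26 - (7)*(4)) / 1 = -2

(-2, 4)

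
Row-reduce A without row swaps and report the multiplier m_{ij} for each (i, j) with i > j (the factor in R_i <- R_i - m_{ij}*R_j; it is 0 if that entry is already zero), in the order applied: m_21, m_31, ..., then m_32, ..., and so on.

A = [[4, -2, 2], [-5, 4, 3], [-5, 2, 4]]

multipliers: -5/4, -5/4, -1/3

Forward elimination:
R2 <- R2 - (-5/4)*R1:  [    0   3/2  11/2 ]
R3 <- R3 - (-5/4)*R1:  [    0  -1/2  13/2 ]
R3 <- R3 - (-1/3)*R2:  [    0     0  25/3 ]
Multipliers (in order of application): m_{21} = -5/4, m_{31} = -5/4, m_{32} = -1/3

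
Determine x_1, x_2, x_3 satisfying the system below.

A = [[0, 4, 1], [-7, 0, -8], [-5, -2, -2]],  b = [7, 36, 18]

(-4, 2, -1)

Forward elimination on [A|b]:
R1 <-> R2   (pivot in column 1 was zero)
[ -7   0  -8  36 ]
[  0   4   1   7 ]
[ -5  -2  -2  18 ]
R3 <- R3 - (5/7)*R1:  [     0     -2   26/7  -54/7 ]
R3 <- R3 - (-1/2)*R2:  [      0       0   59/14  -59/14 ]
Row echelon form:
[ -7  0     -8  |      36 ]
[  0  4      1  |       7 ]
[  0  0  59/14  |  -59/14 ]
Back-substitution:
x_3 = (-59/14) / (59/14) = -1
x_2 = (7 - (1)*(-1)) / 4 = 2
x_1 = (36 - (-8)*(-1)) / -7 = -4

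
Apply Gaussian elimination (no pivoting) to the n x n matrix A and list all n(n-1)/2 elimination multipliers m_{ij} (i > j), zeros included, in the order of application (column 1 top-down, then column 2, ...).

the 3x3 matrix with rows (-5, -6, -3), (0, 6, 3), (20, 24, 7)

multipliers: 0, -4, 0

Forward elimination:
R2: entry in column 1 is already 0 -> m_{21} = 0 (no row operation needed)
R3 <- R3 - (-4)*R1:  [  0   0  -5 ]
R3: entry in column 2 is already 0 -> m_{32} = 0 (no row operation needed)
Multipliers (in order of application): m_{21} = 0, m_{31} = -4, m_{32} = 0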